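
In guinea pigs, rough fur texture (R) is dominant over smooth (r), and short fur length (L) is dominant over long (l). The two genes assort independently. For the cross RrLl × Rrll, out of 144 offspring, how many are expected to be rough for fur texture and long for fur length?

Dihybrid cross RrLl × Rrll — consider each gene separately:
fur texture: Rr × Rr → 1 RR, 2 Rr, 1 rr → 3 R_ : 1 rr (out of 4)
fur length: Ll × ll → 2 Ll, 2 ll → 2 L_ : 2 ll (out of 4)
Looking for: rough (R_) and long (ll)
P(rough) = 3/4, P(long) = 2/4
P(both) = 3/4 × 2/4 = 6/16 = 3/8
Expected count = 3/8 × 144 = 54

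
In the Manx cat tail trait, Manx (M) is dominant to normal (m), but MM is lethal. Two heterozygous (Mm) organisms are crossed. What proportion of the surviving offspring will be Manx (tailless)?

Cross: Mm × Mm
Punnett square offspring (before lethality): 1 MM, 2 Mm, 1 mm
The MM genotype is lethal (embryos die); surviving offspring: 2 Mm, 1 mm
Manx (tailless): 2 out of 3
Probability: 2/3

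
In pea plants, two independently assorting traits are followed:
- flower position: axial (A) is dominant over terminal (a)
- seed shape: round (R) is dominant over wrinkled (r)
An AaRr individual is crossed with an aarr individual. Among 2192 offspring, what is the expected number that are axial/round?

Dihybrid cross AaRr × aarr — consider each gene separately:
flower position: Aa × aa → 2 Aa, 2 aa → 2 A_ : 2 aa (out of 4)
seed shape: Rr × rr → 2 Rr, 2 rr → 2 R_ : 2 rr (out of 4)
Combine (counts out of 4 × 4 = 16): axial/round (A_R_) = 2×2 = 4; axial/wrinkled (A_rr) = 2×2 = 4; terminal/round (aaR_) = 2×2 = 4; terminal/wrinkled (aarr) = 2×2 = 4
Phenotype counts (out of 16): 4 axial/round, 4 axial/wrinkled, 4 terminal/round, 4 terminal/wrinkled
axial/round: 4 out of 16 → fraction 1/4
Expected count = 1/4 × 2192 = 548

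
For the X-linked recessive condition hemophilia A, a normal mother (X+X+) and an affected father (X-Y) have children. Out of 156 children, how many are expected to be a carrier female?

Cross: X+X+ × X-Y
Offspring: 2 X+X-, 2 X+Y
Probability of a carrier female: 2/4 = 1/2
Expected count = 1/2 × 156 = 78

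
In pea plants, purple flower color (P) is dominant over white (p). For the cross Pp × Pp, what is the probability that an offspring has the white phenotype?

Punnett square for Pp × Pp:
Offspring genotypes: 1 PP, 2 Pp, 1 pp
Total offspring: 4
Count with target: 1
Probability: 1/4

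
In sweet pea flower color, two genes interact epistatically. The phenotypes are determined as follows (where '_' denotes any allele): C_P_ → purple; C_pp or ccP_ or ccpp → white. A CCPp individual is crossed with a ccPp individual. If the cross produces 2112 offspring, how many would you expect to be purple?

Cross: CCPp × ccPp — consider each gene separately:
C gene: CC × cc → 4 Cc → 4 C_ (out of 4)
P gene: Pp × Pp → 1 PP, 2 Pp, 1 pp → 3 P_ : 1 pp (out of 4)
Genotype classes (out of 4 × 4 = 16): C_P_ = 4×3 = 12; C_pp = 4×1 = 4
Apply the phenotype rules: C_P_ (12) → purple; C_pp (4) → white
Phenotype counts (out of 16): 12 purple, 4 white
purple: 12 out of 16 → fraction 3/4
Expected count = 3/4 × 2112 = 1584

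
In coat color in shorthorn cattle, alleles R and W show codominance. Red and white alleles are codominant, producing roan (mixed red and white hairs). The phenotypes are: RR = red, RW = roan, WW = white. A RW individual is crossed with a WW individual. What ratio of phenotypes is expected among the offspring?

Punnett square for RW × WW:
Offspring genotypes: 2 RW, 2 WW
Phenotype counts: 2 roan, 2 white
Ratio: 1 roan : 1 white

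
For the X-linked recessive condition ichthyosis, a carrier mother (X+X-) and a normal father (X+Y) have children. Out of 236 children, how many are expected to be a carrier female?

Cross: X+X- × X+Y
Offspring: 1 X+X+, 1 X+Y, 1 X+X-, 1 X-Y
Probability of a carrier female: 1/4
Expected count = 1/4 × 236 = 59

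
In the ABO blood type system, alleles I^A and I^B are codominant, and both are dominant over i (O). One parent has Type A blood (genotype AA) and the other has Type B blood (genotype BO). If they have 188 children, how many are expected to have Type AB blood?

Cross: AA × BO
Possible offspring genotypes: 2 AB, 2 AO
Blood type counts: 2 Type AB, 2 Type A
Probability of Type AB: 2/4 = 1/2
Expected count = 1/2 × 188 = 94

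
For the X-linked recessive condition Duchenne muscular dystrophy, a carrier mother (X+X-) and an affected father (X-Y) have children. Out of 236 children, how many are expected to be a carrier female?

Cross: X+X- × X-Y
Offspring: 1 X+X-, 1 X+Y, 1 X-X-, 1 X-Y
Probability of a carrier female: 1/4
Expected count = 1/4 × 236 = 59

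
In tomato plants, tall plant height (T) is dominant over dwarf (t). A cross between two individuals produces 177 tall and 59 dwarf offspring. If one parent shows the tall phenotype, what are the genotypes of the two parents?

Observed offspring: 177 tall, 59 dwarf
The observed ratio simplifies to 3:1. Dwarf (tt) offspring appear, so each parent must contribute one t allele. The parent stated to show tall carries T, so it is Tt. The other parent is then either Tt or tt: Tt × tt would give a 1:1 split, whereas Tt × Tt gives 3:1 — matching the data. So both parents are heterozygous (Tt × Tt).
Parent genotypes: Tt × Tt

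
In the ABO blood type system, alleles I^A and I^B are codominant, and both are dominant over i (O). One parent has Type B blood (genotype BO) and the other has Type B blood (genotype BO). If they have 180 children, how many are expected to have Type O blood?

Cross: BO × BO
Possible offspring genotypes: 1 BB, 2 BO, 1 OO
Blood type counts: 3 Type B, 1 Type O
Probability of Type O: 1/4
Expected count = 1/4 × 180 = 45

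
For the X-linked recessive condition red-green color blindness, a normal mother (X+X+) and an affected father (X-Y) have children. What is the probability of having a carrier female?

Cross: X+X+ × X-Y
Offspring: 2 X+X-, 2 X+Y
Probability of a carrier female: 2/4 = 1/2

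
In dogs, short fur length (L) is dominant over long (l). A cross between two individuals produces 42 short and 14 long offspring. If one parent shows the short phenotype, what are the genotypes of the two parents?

Observed offspring: 42 short, 14 long
The observed ratio simplifies to 3:1. Long (ll) offspring appear, so each parent must contribute one l allele. The parent stated to show short carries L, so it is Ll. The other parent is then either Ll or ll: Ll × ll would give a 1:1 split, whereas Ll × Ll gives 3:1 — matching the data. So both parents are heterozygous (Ll × Ll).
Parent genotypes: Ll × Ll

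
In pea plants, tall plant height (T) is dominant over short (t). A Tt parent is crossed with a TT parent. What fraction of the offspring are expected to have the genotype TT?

Punnett square for Tt × TT:
Offspring genotypes: 2 TT, 2 Tt
Total offspring: 4
Count with target: 2
Probability: 2/4 = 1/2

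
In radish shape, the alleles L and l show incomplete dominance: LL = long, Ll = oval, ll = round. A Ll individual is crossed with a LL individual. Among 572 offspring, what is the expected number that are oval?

Punnett square for Ll × LL:
Offspring genotypes: 2 LL, 2 Ll
Phenotype counts: 2 long, 2 oval
oval: 2 out of 4 → fraction 1/2
Expected count = 1/2 × 572 = 286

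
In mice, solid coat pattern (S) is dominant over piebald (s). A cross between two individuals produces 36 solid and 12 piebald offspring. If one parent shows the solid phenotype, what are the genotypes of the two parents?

Observed offspring: 36 solid, 12 piebald
The observed ratio simplifies to 3:1. Piebald (ss) offspring appear, so each parent must contribute one s allele. The parent stated to show solid carries S, so it is Ss. The other parent is then either Ss or ss: Ss × ss would give a 1:1 split, whereas Ss × Ss gives 3:1 — matching the data. So both parents are heterozygous (Ss × Ss).
Parent genotypes: Ss × Ss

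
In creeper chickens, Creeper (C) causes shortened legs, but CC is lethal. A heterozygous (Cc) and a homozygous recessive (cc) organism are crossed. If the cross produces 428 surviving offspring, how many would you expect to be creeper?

Cross: Cc × cc
Punnett square offspring (before lethality): 2 Cc, 2 cc
No CC offspring are produced in this cross.
creeper: 2 out of 4 → fraction 1/2
Expected count = 1/2 × 428 = 214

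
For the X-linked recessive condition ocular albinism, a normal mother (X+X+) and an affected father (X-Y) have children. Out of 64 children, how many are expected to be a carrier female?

Cross: X+X+ × X-Y
Offspring: 2 X+X-, 2 X+Y
Probability of a carrier female: 2/4 = 1/2
Expected count = 1/2 × 64 = 32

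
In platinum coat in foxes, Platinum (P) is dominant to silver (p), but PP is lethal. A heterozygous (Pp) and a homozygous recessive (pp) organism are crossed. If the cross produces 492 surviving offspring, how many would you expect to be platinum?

Cross: Pp × pp
Punnett square offspring (before lethality): 2 Pp, 2 pp
No PP offspring are produced in this cross.
platinum: 2 out of 4 → fraction 1/2
Expected count = 1/2 × 492 = 246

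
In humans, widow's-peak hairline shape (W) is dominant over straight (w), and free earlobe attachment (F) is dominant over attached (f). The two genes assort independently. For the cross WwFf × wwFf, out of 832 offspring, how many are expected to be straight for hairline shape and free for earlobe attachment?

Dihybrid cross WwFf × wwFf — consider each gene separately:
hairline shape: Ww × ww → 2 Ww, 2 ww → 2 W_ : 2 ww (out of 4)
earlobe attachment: Ff × Ff → 1 FF, 2 Ff, 1 ff → 3 F_ : 1 ff (out of 4)
Looking for: straight (ww) and free (F_)
P(straight) = 2/4, P(free) = 3/4
P(both) = 2/4 × 3/4 = 6/16 = 3/8
Expected count = 3/8 × 832 = 312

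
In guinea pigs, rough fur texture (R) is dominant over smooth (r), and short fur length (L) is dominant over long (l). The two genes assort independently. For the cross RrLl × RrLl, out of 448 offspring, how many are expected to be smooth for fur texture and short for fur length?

Dihybrid cross RrLl × RrLl — consider each gene separately:
fur texture: Rr × Rr → 1 RR, 2 Rr, 1 rr → 3 R_ : 1 rr (out of 4)
fur length: Ll × Ll → 1 LL, 2 Ll, 1 ll → 3 L_ : 1 ll (out of 4)
Looking for: smooth (rr) and short (L_)
P(smooth) = 1/4, P(short) = 3/4
P(both) = 1/4 × 3/4 = 3/16
Expected count = 3/16 × 448 = 84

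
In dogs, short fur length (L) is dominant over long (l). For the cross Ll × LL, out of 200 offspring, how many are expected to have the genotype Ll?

Punnett square for Ll × LL:
Offspring genotypes: 2 LL, 2 Ll
Total offspring: 4
Count with target: 2
Probability: 2/4 = 1/2
Expected count = 1/2 × 200 = 100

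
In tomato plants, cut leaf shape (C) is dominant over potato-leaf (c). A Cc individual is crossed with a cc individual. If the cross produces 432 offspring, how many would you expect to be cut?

Punnett square for Cc × cc:
Offspring genotypes: 2 Cc, 2 cc
cut: 2, potato-leaf: 2
cut: 2 out of 4 → fraction 1/2
Expected count = 1/2 × 432 = 216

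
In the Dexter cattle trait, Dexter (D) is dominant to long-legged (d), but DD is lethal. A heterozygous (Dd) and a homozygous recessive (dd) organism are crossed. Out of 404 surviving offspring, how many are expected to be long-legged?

Cross: Dd × dd
Punnett square offspring (before lethality): 2 Dd, 2 dd
No DD offspring are produced in this cross.
long-legged: 2 out of 4 → fraction 1/2
Expected count = 1/2 × 404 = 202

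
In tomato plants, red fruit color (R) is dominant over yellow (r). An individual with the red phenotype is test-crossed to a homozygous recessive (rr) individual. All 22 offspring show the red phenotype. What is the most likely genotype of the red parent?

Test cross: ? × rr
All offspring are red.
If the unknown parent were heterozygous (Rr), about half of 22 offspring would be yellow; none are. The unknown parent is most likely homozygous dominant (RR).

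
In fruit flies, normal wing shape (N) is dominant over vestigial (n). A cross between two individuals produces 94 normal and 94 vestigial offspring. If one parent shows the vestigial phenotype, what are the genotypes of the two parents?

Observed offspring: 94 normal, 94 vestigial
The observed ratio simplifies to 1:1. One parent shows vestigial, so its genotype must be nn. A 1:1 offspring split requires the other parent to be heterozygous (Nn).
Parent genotypes: nn × Nn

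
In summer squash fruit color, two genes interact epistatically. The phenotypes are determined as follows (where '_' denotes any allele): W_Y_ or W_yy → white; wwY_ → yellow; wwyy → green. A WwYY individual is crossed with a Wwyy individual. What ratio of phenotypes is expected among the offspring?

Cross: WwYY × Wwyy — consider each gene separately:
W gene: Ww × Ww → 1 WW, 2 Ww, 1 ww → 3 W_ : 1 ww (out of 4)
Y gene: YY × yy → 4 Yy → 4 Y_ (out of 4)
Genotype classes (out of 4 × 4 = 16): W_Y_ = 3×4 = 12; wwY_ = 1×4 = 4
Apply the phenotype rules: W_Y_ (12) → white; wwY_ (4) → yellow
Phenotype counts (out of 16): 12 white, 4 yellow
Ratio: 3 white : 1 yellow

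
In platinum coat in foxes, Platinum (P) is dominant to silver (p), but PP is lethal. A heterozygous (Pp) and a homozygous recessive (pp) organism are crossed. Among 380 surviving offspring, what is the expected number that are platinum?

Cross: Pp × pp
Punnett square offspring (before lethality): 2 Pp, 2 pp
No PP offspring are produced in this cross.
platinum: 2 out of 4 → fraction 1/2
Expected count = 1/2 × 380 = 190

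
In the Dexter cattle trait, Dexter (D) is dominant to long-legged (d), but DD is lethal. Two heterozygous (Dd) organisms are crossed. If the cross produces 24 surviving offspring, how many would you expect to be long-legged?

Cross: Dd × Dd
Punnett square offspring (before lethality): 1 DD, 2 Dd, 1 dd
The DD genotype is lethal (embryos die); surviving offspring: 2 Dd, 1 dd
long-legged: 1 out of 3 → fraction 1/3
Expected count = 1/3 × 24 = 8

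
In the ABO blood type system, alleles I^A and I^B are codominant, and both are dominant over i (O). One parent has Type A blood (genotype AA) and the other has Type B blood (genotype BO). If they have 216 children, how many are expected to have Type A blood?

Cross: AA × BO
Possible offspring genotypes: 2 AB, 2 AO
Blood type counts: 2 Type AB, 2 Type A
Probability of Type A: 2/4 = 1/2
Expected count = 1/2 × 216 = 108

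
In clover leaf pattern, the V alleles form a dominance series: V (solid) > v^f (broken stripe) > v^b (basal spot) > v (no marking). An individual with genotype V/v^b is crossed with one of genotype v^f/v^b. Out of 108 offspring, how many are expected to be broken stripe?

Cross: V/v^b × v^f/v^b
Allele dominance: V > v^f > v^b > v
Offspring genotypes: 1 V/v^f, 1 V/v^b, 1 v^f/v^b, 1 v^b/v^b
Phenotype counts: 2 solid, 1 broken stripe, 1 basal spot
broken stripe: 1 out of 4 → fraction 1/4
Expected count = 1/4 × 108 = 27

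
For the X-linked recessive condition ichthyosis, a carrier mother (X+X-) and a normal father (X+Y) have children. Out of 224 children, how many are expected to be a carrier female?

Cross: X+X- × X+Y
Offspring: 1 X+X+, 1 X+Y, 1 X+X-, 1 X-Y
Probability of a carrier female: 1/4
Expected count = 1/4 × 224 = 56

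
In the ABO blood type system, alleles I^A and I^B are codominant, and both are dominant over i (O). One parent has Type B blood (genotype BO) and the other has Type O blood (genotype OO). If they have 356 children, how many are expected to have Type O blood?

Cross: BO × OO
Possible offspring genotypes: 2 BO, 2 OO
Blood type counts: 2 Type B, 2 Type O
Probability of Type O: 2/4 = 1/2
Expected count = 1/2 × 356 = 178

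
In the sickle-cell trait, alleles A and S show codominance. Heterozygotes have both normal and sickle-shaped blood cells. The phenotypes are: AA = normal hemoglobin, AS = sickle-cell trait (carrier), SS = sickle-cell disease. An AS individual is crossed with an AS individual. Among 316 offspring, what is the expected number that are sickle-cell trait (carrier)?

Punnett square for AS × AS:
Offspring genotypes: 1 AA, 2 AS, 1 SS
Phenotype counts: 1 normal hemoglobin, 2 sickle-cell trait (carrier), 1 sickle-cell disease
sickle-cell trait (carrier): 2 out of 4 → fraction 1/2
Expected count = 1/2 × 316 = 158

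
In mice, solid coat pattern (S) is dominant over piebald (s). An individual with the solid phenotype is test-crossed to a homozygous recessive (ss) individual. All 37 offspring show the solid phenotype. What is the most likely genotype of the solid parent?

Test cross: ? × ss
All offspring are solid.
If the unknown parent were heterozygous (Ss), about half of 37 offspring would be piebald; none are. The unknown parent is most likely homozygous dominant (SS).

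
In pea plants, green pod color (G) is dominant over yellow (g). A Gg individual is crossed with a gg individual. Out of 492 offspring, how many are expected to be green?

Punnett square for Gg × gg:
Offspring genotypes: 2 Gg, 2 gg
green: 2, yellow: 2
green: 2 out of 4 → fraction 1/2
Expected count = 1/2 × 492 = 246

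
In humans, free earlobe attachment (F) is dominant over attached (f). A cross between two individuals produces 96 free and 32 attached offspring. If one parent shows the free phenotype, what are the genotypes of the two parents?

Observed offspring: 96 free, 32 attached
The observed ratio simplifies to 3:1. Attached (ff) offspring appear, so each parent must contribute one f allele. The parent stated to show free carries F, so it is Ff. The other parent is then either Ff or ff: Ff × ff would give a 1:1 split, whereas Ff × Ff gives 3:1 — matching the data. So both parents are heterozygous (Ff × Ff).
Parent genotypes: Ff × Ff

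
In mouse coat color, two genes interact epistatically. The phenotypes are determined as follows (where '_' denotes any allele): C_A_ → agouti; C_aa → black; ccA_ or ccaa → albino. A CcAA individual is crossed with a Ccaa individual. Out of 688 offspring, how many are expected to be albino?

Cross: CcAA × Ccaa — consider each gene separately:
C gene: Cc × Cc → 1 CC, 2 Cc, 1 cc → 3 C_ : 1 cc (out of 4)
A gene: AA × aa → 4 Aa → 4 A_ (out of 4)
Genotype classes (out of 4 × 4 = 16): C_A_ = 3×4 = 12; ccA_ = 1×4 = 4
Apply the phenotype rules: C_A_ (12) → agouti; ccA_ (4) → albino
Phenotype counts (out of 16): 12 agouti, 4 albino
albino: 4 out of 16 → fraction 1/4
Expected count = 1/4 × 688 = 172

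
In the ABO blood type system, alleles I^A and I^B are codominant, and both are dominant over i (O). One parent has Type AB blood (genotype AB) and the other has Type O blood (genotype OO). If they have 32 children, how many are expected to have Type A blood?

Cross: AB × OO
Possible offspring genotypes: 2 AO, 2 BO
Blood type counts: 2 Type A, 2 Type B
Probability of Type A: 2/4 = 1/2
Expected count = 1/2 × 32 = 16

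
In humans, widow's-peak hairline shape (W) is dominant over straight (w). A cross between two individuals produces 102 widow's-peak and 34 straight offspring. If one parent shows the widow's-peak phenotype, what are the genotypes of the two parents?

Observed offspring: 102 widow's-peak, 34 straight
The observed ratio simplifies to 3:1. Straight (ww) offspring appear, so each parent must contribute one w allele. The parent stated to show widow's-peak carries W, so it is Ww. The other parent is then either Ww or ww: Ww × ww would give a 1:1 split, whereas Ww × Ww gives 3:1 — matching the data. So both parents are heterozygous (Ww × Ww).
Parent genotypes: Ww × Ww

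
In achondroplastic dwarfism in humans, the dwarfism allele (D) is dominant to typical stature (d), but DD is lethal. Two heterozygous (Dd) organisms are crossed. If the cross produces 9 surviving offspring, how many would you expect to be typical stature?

Cross: Dd × Dd
Punnett square offspring (before lethality): 1 DD, 2 Dd, 1 dd
The DD genotype is lethal (embryos die); surviving offspring: 2 Dd, 1 dd
typical stature: 1 out of 3 → fraction 1/3
Expected count = 1/3 × 9 = 3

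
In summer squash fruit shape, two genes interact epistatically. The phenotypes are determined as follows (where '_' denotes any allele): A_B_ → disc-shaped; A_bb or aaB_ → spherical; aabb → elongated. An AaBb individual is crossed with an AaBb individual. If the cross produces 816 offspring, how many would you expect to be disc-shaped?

Cross: AaBb × AaBb — consider each gene separately:
A gene: Aa × Aa → 1 AA, 2 Aa, 1 aa → 3 A_ : 1 aa (out of 4)
B gene: Bb × Bb → 1 BB, 2 Bb, 1 bb → 3 B_ : 1 bb (out of 4)
Genotype classes (out of 4 × 4 = 16): A_B_ = 3×3 = 9; A_bb = 3×1 = 3; aaB_ = 1×3 = 3; aabb = 1×1 = 1
Apply the phenotype rules: A_B_ (9) → disc-shaped; A_bb (3) + aaB_ (3) → spherical; aabb (1) → elongated
Phenotype counts (out of 16): 9 disc-shaped, 6 spherical, 1 elongated
disc-shaped: 9 out of 16 → fraction 9/16
Expected count = 9/16 × 816 = 459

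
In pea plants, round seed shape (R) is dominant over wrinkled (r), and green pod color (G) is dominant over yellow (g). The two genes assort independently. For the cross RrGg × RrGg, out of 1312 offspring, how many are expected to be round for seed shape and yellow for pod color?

Dihybrid cross RrGg × RrGg — consider each gene separately:
seed shape: Rr × Rr → 1 RR, 2 Rr, 1 rr → 3 R_ : 1 rr (out of 4)
pod color: Gg × Gg → 1 GG, 2 Gg, 1 gg → 3 G_ : 1 gg (out of 4)
Looking for: round (R_) and yellow (gg)
P(round) = 3/4, P(yellow) = 1/4
P(both) = 3/4 × 1/4 = 3/16
Expected count = 3/16 × 1312 = 246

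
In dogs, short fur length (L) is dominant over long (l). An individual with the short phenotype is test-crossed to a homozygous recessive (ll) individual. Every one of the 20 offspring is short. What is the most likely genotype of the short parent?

Test cross: ? × ll
All offspring are short.
If the unknown parent were heterozygous (Ll), about half of 20 offspring would be long; none are. The unknown parent is most likely homozygous dominant (LL).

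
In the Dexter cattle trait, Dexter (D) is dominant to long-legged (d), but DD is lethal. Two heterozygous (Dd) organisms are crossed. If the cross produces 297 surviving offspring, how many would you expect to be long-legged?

Cross: Dd × Dd
Punnett square offspring (before lethality): 1 DD, 2 Dd, 1 dd
The DD genotype is lethal (embryos die); surviving offspring: 2 Dd, 1 dd
long-legged: 1 out of 3 → fraction 1/3
Expected count = 1/3 × 297 = 99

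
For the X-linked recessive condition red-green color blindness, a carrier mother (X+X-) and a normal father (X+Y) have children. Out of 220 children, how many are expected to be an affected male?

Cross: X+X- × X+Y
Offspring: 1 X+X+, 1 X+Y, 1 X+X-, 1 X-Y
Probability of an affected male: 1/4
Expected count = 1/4 × 220 = 55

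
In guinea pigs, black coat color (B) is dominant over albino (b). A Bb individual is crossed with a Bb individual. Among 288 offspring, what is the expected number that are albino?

Punnett square for Bb × Bb:
Offspring genotypes: 1 BB, 2 Bb, 1 bb
black: 3, albino: 1
albino: 1 out of 4 → fraction 1/4
Expected count = 1/4 × 288 = 72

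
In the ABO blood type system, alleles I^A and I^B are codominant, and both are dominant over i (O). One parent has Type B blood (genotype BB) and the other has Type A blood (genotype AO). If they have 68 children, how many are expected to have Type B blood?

Cross: BB × AO
Possible offspring genotypes: 2 AB, 2 BO
Blood type counts: 2 Type AB, 2 Type B
Probability of Type B: 2/4 = 1/2
Expected count = 1/2 × 68 = 34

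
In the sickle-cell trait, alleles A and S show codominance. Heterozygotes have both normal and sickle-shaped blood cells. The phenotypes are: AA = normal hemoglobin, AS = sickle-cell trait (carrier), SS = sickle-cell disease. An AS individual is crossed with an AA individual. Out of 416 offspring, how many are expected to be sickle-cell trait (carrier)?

Punnett square for AS × AA:
Offspring genotypes: 2 AA, 2 AS
Phenotype counts: 2 normal hemoglobin, 2 sickle-cell trait (carrier)
sickle-cell trait (carrier): 2 out of 4 → fraction 1/2
Expected count = 1/2 × 416 = 208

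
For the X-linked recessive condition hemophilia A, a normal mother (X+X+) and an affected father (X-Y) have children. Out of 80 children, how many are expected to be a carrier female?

Cross: X+X+ × X-Y
Offspring: 2 X+X-, 2 X+Y
Probability of a carrier female: 2/4 = 1/2
Expected count = 1/2 × 80 = 40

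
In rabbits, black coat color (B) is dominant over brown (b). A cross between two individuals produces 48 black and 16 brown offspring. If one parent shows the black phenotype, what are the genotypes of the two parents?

Observed offspring: 48 black, 16 brown
The observed ratio simplifies to 3:1. Brown (bb) offspring appear, so each parent must contribute one b allele. The parent stated to show black carries B, so it is Bb. The other parent is then either Bb or bb: Bb × bb would give a 1:1 split, whereas Bb × Bb gives 3:1 — matching the data. So both parents are heterozygous (Bb × Bb).
Parent genotypes: Bb × Bb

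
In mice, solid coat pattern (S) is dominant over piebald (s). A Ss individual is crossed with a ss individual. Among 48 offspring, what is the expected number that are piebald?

Punnett square for Ss × ss:
Offspring genotypes: 2 Ss, 2 ss
solid: 2, piebald: 2
piebald: 2 out of 4 → fraction 1/2
Expected count = 1/2 × 48 = 24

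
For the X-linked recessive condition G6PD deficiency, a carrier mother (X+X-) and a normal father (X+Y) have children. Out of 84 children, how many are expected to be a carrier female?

Cross: X+X- × X+Y
Offspring: 1 X+X+, 1 X+Y, 1 X+X-, 1 X-Y
Probability of a carrier female: 1/4
Expected count = 1/4 × 84 = 21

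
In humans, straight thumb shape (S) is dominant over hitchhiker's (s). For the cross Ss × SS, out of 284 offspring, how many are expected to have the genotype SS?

Punnett square for Ss × SS:
Offspring genotypes: 2 SS, 2 Ss
Total offspring: 4
Count with target: 2
Probability: 2/4 = 1/2
Expected count = 1/2 × 284 = 142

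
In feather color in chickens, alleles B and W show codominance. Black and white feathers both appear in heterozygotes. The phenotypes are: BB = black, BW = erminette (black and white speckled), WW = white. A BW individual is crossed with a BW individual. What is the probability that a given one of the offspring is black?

Punnett square for BW × BW:
Offspring genotypes: 1 BB, 2 BW, 1 WW
Phenotype counts: 1 black, 2 erminette (black and white speckled), 1 white
black: 1 out of 4
Probability: 1/4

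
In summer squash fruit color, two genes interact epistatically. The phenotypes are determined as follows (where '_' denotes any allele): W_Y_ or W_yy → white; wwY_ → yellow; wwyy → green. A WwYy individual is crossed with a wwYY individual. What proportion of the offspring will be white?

Cross: WwYy × wwYY — consider each gene separately:
W gene: Ww × ww → 2 Ww, 2 ww → 2 W_ : 2 ww (out of 4)
Y gene: Yy × YY → 2 YY, 2 Yy → 4 Y_ (out of 4)
Genotype classes (out of 4 × 4 = 16): W_Y_ = 2×4 = 8; wwY_ = 2×4 = 8
Apply the phenotype rules: W_Y_ (8) → white; wwY_ (8) → yellow
Phenotype counts (out of 16): 8 white, 8 yellow
white: 8 out of 16
Probability: 8/16 = 1/2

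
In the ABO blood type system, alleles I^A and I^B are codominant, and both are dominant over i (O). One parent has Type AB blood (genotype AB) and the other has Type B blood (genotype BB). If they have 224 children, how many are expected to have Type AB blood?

Cross: AB × BB
Possible offspring genotypes: 2 AB, 2 BB
Blood type counts: 2 Type AB, 2 Type B
Probability of Type AB: 2/4 = 1/2
Expected count = 1/2 × 224 = 112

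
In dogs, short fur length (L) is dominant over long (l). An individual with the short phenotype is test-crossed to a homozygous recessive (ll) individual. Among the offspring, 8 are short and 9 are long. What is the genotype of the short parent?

Test cross: ? × ll
Offspring: 8 short, 9 long — approximately 1:1.
A 1:1 ratio in a test cross indicates the unknown parent is heterozygous (Ll).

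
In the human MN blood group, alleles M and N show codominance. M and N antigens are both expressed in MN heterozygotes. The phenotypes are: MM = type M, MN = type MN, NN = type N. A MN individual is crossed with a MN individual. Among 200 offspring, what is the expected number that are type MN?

Punnett square for MN × MN:
Offspring genotypes: 1 MM, 2 MN, 1 NN
Phenotype counts: 1 type M, 2 type MN, 1 type N
type MN: 2 out of 4 → fraction 1/2
Expected count = 1/2 × 200 = 100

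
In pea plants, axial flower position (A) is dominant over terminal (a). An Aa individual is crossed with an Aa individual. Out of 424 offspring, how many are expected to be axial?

Punnett square for Aa × Aa:
Offspring genotypes: 1 AA, 2 Aa, 1 aa
axial: 3, terminal: 1
axial: 3 out of 4 → fraction 3/4
Expected count = 3/4 × 424 = 318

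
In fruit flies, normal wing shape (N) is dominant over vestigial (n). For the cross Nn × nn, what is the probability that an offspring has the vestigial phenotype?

Punnett square for Nn × nn:
Offspring genotypes: 2 Nn, 2 nn
Total offspring: 4
Count with target: 2
Probability: 2/4 = 1/2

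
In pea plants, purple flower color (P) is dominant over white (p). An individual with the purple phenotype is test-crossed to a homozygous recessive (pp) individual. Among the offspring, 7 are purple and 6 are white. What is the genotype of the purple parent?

Test cross: ? × pp
Offspring: 7 purple, 6 white — approximately 1:1.
A 1:1 ratio in a test cross indicates the unknown parent is heterozygous (Pp).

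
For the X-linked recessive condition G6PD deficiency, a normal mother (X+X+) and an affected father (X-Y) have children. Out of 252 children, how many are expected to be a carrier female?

Cross: X+X+ × X-Y
Offspring: 2 X+X-, 2 X+Y
Probability of a carrier female: 2/4 = 1/2
Expected count = 1/2 × 252 = 126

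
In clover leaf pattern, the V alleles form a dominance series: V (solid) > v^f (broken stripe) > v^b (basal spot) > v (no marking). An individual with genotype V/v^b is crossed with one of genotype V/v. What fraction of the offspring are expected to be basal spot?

Cross: V/v^b × V/v
Allele dominance: V > v^f > v^b > v
Offspring genotypes: 1 V/V, 1 V/v, 1 V/v^b, 1 v^b/v
Phenotype counts: 3 solid, 1 basal spot
basal spot: 1 out of 4
Probability: 1/4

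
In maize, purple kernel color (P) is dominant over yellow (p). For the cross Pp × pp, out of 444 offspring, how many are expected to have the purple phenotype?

Punnett square for Pp × pp:
Offspring genotypes: 2 Pp, 2 pp
Total offspring: 4
Count with target: 2
Probability: 2/4 = 1/2
Expected count = 1/2 × 444 = 222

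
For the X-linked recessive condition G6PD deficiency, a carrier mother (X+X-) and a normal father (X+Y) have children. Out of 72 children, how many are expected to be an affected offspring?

Cross: X+X- × X+Y
Offspring: 1 X+X+, 1 X+Y, 1 X+X-, 1 X-Y
Probability of an affected offspring: 1/4
Expected count = 1/4 × 72 = 18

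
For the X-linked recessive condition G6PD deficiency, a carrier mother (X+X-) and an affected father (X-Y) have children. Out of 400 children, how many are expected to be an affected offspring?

Cross: X+X- × X-Y
Offspring: 1 X+X-, 1 X+Y, 1 X-X-, 1 X-Y
Probability of an affected offspring: 2/4 = 1/2
Expected count = 1/2 × 400 = 200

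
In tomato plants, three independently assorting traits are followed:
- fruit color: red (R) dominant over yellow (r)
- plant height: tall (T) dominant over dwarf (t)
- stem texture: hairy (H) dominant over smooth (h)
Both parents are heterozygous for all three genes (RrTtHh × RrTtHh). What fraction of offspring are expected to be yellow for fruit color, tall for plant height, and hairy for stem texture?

Trihybrid cross: RrTtHh × RrTtHh
Each trait segregates independently with a 3:1 phenotypic ratio, so each gene contributes 3/4 (dominant) or 1/4 (recessive).
Target: yellow (fruit color), tall (plant height), hairy (stem texture)
Probability = product of independent per-trait probabilities
= 1/4 × 3/4 × 3/4 = 9/64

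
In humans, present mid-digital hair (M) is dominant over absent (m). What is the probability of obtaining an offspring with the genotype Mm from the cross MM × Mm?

Punnett square for MM × Mm:
Offspring genotypes: 2 MM, 2 Mm
Total offspring: 4
Count with target: 2
Probability: 2/4 = 1/2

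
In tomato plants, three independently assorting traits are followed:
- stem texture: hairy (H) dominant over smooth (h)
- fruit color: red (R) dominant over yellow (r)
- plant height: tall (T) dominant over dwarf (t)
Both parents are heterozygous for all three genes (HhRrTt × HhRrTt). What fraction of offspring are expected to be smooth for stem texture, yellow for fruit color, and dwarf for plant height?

Trihybrid cross: HhRrTt × HhRrTt
Each trait segregates independently with a 3:1 phenotypic ratio, so each gene contributes 3/4 (dominant) or 1/4 (recessive).
Target: smooth (stem texture), yellow (fruit color), dwarf (plant height)
Probability = product of independent per-trait probabilities
= 1/4 × 1/4 × 1/4 = 1/64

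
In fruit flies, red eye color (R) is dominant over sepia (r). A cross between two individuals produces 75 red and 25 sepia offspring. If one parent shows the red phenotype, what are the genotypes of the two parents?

Observed offspring: 75 red, 25 sepia
The observed ratio simplifies to 3:1. Sepia (rr) offspring appear, so each parent must contribute one r allele. The parent stated to show red carries R, so it is Rr. The other parent is then either Rr or rr: Rr × rr would give a 1:1 split, whereas Rr × Rr gives 3:1 — matching the data. So both parents are heterozygous (Rr × Rr).
Parent genotypes: Rr × Rr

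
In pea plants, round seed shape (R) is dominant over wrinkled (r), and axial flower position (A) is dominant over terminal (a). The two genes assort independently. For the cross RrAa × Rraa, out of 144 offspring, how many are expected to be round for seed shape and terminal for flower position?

Dihybrid cross RrAa × Rraa — consider each gene separately:
seed shape: Rr × Rr → 1 RR, 2 Rr, 1 rr → 3 R_ : 1 rr (out of 4)
flower position: Aa × aa → 2 Aa, 2 aa → 2 A_ : 2 aa (out of 4)
Looking for: round (R_) and terminal (aa)
P(round) = 3/4, P(terminal) = 2/4
P(both) = 3/4 × 2/4 = 6/16 = 3/8
Expected count = 3/8 × 144 = 54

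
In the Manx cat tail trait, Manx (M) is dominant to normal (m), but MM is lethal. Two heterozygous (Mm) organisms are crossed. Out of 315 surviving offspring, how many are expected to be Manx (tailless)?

Cross: Mm × Mm
Punnett square offspring (before lethality): 1 MM, 2 Mm, 1 mm
The MM genotype is lethal (embryos die); surviving offspring: 2 Mm, 1 mm
Manx (tailless): 2 out of 3 → fraction 2/3
Expected count = 2/3 × 315 = 210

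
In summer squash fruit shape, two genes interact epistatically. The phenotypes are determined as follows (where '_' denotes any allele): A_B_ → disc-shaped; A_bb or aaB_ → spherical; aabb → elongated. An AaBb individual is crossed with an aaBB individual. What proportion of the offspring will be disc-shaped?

Cross: AaBb × aaBB — consider each gene separately:
A gene: Aa × aa → 2 Aa, 2 aa → 2 A_ : 2 aa (out of 4)
B gene: Bb × BB → 2 BB, 2 Bb → 4 B_ (out of 4)
Genotype classes (out of 4 × 4 = 16): A_B_ = 2×4 = 8; aaB_ = 2×4 = 8
Apply the phenotype rules: A_B_ (8) → disc-shaped; aaB_ (8) → spherical
Phenotype counts (out of 16): 8 disc-shaped, 8 spherical
disc-shaped: 8 out of 16
Probability: 8/16 = 1/2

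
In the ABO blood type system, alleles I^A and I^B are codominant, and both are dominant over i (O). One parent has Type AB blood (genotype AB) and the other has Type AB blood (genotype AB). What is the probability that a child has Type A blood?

Cross: AB × AB
Possible offspring genotypes: 1 AA, 2 AB, 1 BB
Blood type counts: 1 Type A, 2 Type AB, 1 Type B
Probability of Type A: 1/4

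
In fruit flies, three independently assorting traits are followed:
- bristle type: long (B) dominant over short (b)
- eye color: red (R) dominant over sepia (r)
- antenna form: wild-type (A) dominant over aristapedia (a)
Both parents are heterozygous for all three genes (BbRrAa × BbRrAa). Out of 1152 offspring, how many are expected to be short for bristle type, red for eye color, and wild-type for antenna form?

Trihybrid cross: BbRrAa × BbRrAa
Each trait segregates independently with a 3:1 phenotypic ratio, so each gene contributes 3/4 (dominant) or 1/4 (recessive).
Target: short (bristle type), red (eye color), wild-type (antenna form)
Probability = product of independent per-trait probabilities
= 1/4 × 3/4 × 3/4 = 9/64
Expected count = 9/64 × 1152 = 162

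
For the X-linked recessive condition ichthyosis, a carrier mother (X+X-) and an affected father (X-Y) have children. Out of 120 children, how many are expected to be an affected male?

Cross: X+X- × X-Y
Offspring: 1 X+X-, 1 X+Y, 1 X-X-, 1 X-Y
Probability of an affected male: 1/4
Expected count = 1/4 × 120 = 30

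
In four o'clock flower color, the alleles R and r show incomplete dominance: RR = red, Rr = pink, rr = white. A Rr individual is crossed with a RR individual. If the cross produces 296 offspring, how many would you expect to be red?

Punnett square for Rr × RR:
Offspring genotypes: 2 RR, 2 Rr
Phenotype counts: 2 red, 2 pink
red: 2 out of 4 → fraction 1/2
Expected count = 1/2 × 296 = 148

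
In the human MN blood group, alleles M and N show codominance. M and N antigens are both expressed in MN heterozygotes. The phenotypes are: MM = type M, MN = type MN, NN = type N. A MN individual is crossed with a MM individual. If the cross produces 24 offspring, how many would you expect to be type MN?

Punnett square for MN × MM:
Offspring genotypes: 2 MM, 2 MN
Phenotype counts: 2 type M, 2 type MN
type MN: 2 out of 4 → fraction 1/2
Expected count = 1/2 × 24 = 12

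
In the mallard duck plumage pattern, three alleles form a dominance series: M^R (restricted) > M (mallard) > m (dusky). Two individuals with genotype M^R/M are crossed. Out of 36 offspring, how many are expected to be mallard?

Cross: M^R/M × M^R/M
Allele dominance: M^R > M > m
Offspring genotypes: 1 M^R/M^R, 2 M^R/M, 1 M/M
Phenotype counts: 3 restricted, 1 mallard
mallard: 1 out of 4 → fraction 1/4
Expected count = 1/4 × 36 = 9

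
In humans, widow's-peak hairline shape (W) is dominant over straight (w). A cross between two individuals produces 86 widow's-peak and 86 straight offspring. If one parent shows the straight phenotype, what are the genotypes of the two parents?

Observed offspring: 86 widow's-peak, 86 straight
The observed ratio simplifies to 1:1. One parent shows straight, so its genotype must be ww. A 1:1 offspring split requires the other parent to be heterozygous (Ww).
Parent genotypes: ww × Ww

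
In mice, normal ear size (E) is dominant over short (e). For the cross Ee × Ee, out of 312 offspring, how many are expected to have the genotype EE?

Punnett square for Ee × Ee:
Offspring genotypes: 1 EE, 2 Ee, 1 ee
Total offspring: 4
Count with target: 1
Probability: 1/4
Expected count = 1/4 × 312 = 78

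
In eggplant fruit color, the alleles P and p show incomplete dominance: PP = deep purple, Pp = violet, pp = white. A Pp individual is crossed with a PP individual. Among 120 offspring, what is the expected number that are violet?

Punnett square for Pp × PP:
Offspring genotypes: 2 PP, 2 Pp
Phenotype counts: 2 deep purple, 2 violet
violet: 2 out of 4 → fraction 1/2
Expected count = 1/2 × 120 = 60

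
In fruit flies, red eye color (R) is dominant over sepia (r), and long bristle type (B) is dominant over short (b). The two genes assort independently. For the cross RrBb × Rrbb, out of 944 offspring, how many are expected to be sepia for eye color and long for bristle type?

Dihybrid cross RrBb × Rrbb — consider each gene separately:
eye color: Rr × Rr → 1 RR, 2 Rr, 1 rr → 3 R_ : 1 rr (out of 4)
bristle type: Bb × bb → 2 Bb, 2 bb → 2 B_ : 2 bb (out of 4)
Looking for: sepia (rr) and long (B_)
P(sepia) = 1/4, P(long) = 2/4
P(both) = 1/4 × 2/4 = 2/16 = 1/8
Expected count = 1/8 × 944 = 118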